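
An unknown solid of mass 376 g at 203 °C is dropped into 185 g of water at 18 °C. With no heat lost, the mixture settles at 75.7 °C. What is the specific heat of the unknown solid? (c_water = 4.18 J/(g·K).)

c ≈ 0.932 J/(g·K)

m_s c (T_s − T_f) = m_water c_water (T_f − T_0):
376·c·(203 − 75.7) = 185·4.18·(75.7 − 18)
47865 c = 44619  ⇒  c ≈ 0.9322 J/(g·K)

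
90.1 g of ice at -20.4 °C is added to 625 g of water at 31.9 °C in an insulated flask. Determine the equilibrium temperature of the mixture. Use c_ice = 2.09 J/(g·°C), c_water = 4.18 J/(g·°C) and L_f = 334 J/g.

Energy conservation, ΣQ = 0:
warm ice to 0 °C: 90.1×2.09×(0 − (-20.4)) = 3841.5
  fusion: m_ice L_f = 90.1×334 = 30093
  meltwater 0→T: 90.1×4.18×T = 376.62 T
  water: 2612.5(T − 31.9)
2989.1 T = 83339 − 33935 = 49404
T ≈ 16.53 °C (positive, so assuming full melt was valid).

T_f ≈ 16.5 °C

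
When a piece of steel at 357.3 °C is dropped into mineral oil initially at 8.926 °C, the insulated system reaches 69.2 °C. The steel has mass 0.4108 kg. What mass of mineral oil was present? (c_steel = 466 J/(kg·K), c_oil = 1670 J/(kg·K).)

Heat lost by the steel = heat gained by the oil:
0.4108×466×(357.3 − 69.2) = m×1670×(69.2 − 8.926)
100658 m = 55152  ⇒  m ≈ 0.5479 kg

m ≈ 0.548 kg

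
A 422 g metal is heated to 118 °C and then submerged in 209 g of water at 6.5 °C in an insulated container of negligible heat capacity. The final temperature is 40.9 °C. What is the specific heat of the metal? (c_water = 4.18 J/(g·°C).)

c ≈ 0.924 J/(g·°C)

Energy conservation, ΣQ = 0:
422×c×(40.9 − 118) + 209×4.18×(40.9 − 6.5) = 0
-32536 c = -30053
c = -30053/-32536 ≈ 0.9237 J/(g·°C)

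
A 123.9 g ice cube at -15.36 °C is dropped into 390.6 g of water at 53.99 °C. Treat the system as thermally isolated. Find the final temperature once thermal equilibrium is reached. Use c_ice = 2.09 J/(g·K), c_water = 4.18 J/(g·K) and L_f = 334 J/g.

T_f ≈ 19.9 °C

Energy conservation, ΣQ = 0:
ice -15.36→0 °C: 123.9×2.09×15.36 = 3977.5; melt ice: 123.9×334 = 41383; warm the meltwater: 517.9 T; water: 1632.7(T − 53.99)
2150.6 T = 88150 − 45360 = 42790
T ≈ 19.90 °C. Since T > 0 °C, the all-ice-melts assumption holds.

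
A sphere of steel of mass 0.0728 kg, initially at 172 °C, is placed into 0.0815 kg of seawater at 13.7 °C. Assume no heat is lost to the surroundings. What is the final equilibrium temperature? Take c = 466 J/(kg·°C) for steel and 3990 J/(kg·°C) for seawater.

T_f ≈ 28.7 °C

Set heat shed by the hot body equal to heat absorbed by the cold body:
0.0728×466×(172 − T) = 0.0815×3990×(T − 13.7)
33.92(172 − T) = 325.19(T − 13.7)
359.11 T = 10290  ⇒  T ≈ 28.65 °C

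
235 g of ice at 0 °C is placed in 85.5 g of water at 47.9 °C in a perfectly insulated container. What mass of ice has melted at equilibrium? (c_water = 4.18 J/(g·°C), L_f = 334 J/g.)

m_melted ≈ 51.3 g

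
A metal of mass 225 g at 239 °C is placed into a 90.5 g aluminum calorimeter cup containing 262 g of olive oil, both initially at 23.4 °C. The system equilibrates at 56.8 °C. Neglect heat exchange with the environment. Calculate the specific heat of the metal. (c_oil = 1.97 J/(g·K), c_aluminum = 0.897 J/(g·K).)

c ≈ 0.487 J/(g·K)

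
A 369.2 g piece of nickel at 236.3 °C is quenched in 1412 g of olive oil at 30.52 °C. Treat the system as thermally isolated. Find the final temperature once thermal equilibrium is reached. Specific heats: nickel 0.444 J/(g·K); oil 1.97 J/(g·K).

T_f ≈ 42.0 °C

Heat gained plus heat lost sum to zero:
369.2×0.444×(T − 236.3) + 1412×1.97×(T − 30.52) = 0
163.92(T − 236.3) + 2781.6(T − 30.52) = 0
2945.6 T = 123631
T = 123631 / 2945.6 = 42 °C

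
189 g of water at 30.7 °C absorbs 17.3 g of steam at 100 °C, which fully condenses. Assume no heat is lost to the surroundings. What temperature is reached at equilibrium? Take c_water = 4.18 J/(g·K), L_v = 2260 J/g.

T_f ≈ 81.9 °C

Net heat exchanged in the isolated system is zero:
latent heat released on condensation: 17.3×2260 = 39098
  condensed water 100 °C→T: 72.31(T − 100)
  water warms: 189×4.18×(T − 30.7) = 790.02(T − 30.7)
862.33 T = 39098 + 7231.4 + 24254 = 70583
T ≈ 81.85 °C, under the boiling point, so the assumption holds.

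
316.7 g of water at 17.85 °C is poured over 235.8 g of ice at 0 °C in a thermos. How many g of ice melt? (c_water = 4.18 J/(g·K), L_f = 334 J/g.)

m_melted ≈ 70.7 g

Water can give up m c ΔT = 316.7×4.18×17.85 = 23630 J before reaching 0 °C.
To melt every bit of ice: 235.8×334 = 78757 J.
Since 23630 < 78757 J, not all the ice melts; equilibrium is at 0 °C.
m_melted×334 = 23630  ⇒  m_melted ≈ 70.75 g.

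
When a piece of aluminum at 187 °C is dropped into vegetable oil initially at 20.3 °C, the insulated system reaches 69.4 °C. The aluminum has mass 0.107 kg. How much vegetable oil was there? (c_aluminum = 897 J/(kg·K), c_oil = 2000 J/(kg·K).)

|Q_aluminum| = |Q_oil|:
0.107×897×(187 − 69.4) = m×2000×(69.4 − 20.3)
98200 m = 11287  ⇒  m ≈ 0.1149 kg

m ≈ 0.115 kg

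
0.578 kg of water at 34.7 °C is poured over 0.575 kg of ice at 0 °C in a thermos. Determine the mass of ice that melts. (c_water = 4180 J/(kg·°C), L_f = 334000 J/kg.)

m_melted ≈ 0.251 kg

Water can give up m c ΔT = 0.578·4180·34.7 = 83837 J before reaching 0 °C.
To melt every bit of ice: 0.575·334000 = 192050 J.
Since 83837 < 192050 J, not all the ice melts; equilibrium is at 0 °C.
m_melted·334000 = 83837  ⇒  m_melted ≈ 0.251 kg.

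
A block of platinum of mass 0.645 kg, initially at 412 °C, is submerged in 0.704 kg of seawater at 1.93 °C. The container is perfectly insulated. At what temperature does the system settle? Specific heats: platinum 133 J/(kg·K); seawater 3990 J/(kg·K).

With ΣQ=0 the equilibrium temperature is the m·c-weighted mean:
T_f = (85.78*412 + 2809*1.93) / (85.78 + 2809)
    = 40765 / 2894.7 ≈ 14.08 °C

T_f ≈ 14.1 °C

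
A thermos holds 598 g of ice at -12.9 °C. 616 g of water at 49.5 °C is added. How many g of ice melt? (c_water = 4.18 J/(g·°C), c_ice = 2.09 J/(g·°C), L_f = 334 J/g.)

m_melted ≈ 333 g

Water can give up m c ΔT = 616×4.18×49.5 = 127457 J before reaching 0 °C.
Warming the ice to 0 °C takes 598×2.09×12.9 = 16123 J, leaving 111334 J for melting.
Melting all 598 g of ice would need 598×334 = 199732 J.
Since 111334 < 199732 J, not all the ice melts; equilibrium is at 0 °C.
Mass melted = 111334/334 ≈ 333.3 g.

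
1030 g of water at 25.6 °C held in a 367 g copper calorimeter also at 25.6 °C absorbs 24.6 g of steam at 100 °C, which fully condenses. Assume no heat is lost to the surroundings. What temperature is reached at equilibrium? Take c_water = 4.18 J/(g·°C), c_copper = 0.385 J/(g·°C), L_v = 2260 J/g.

T_f ≈ 39.5 °C

Setting the total heat transfer to zero:
steam→water at 100 °C releases m L_v = 24.6·2260 = 55596; condensed water 100 °C→T: 102.83(T − 100); water warms: 1030·4.18·(T − 25.6) = 4305.4(T − 25.6); cup: 141.3(T − 25.6)
4549.5 T = 55596 + 10283 + 113835 = 179714
T ≈ 39.50 °C, under the boiling point, so the assumption holds.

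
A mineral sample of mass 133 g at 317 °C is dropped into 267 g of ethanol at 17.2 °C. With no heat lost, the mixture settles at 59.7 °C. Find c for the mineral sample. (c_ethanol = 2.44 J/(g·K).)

c ≈ 0.809 J/(g·K)

Heat lost by the mineral sample = heat gained by the ethanol:
133×c×(317 − 59.7) = 267×2.44×(59.7 − 17.2)
34221 c = 27688  ⇒  c ≈ 0.8091 J/(g·K)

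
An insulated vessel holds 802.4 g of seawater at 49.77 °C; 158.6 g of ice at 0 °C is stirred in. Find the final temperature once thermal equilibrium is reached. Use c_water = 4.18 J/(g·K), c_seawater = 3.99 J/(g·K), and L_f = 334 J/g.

T_f ≈ 27.5 °C

Energy conservation, ΣQ = 0:
melt ice: 158.6×334 = 52972; meltwater 0→T: 158.6×4.18×T = 662.95 T; seawater: 3201.6(T − 49.77)
3864.5 T = 159342 − 52972 = 106370
T ≈ 27.52 °C — above 0 °C, consistent with complete melting.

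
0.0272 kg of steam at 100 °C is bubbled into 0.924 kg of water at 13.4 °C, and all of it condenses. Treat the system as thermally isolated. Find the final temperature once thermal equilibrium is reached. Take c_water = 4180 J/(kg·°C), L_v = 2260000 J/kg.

Taking heat into each body as positive, Σ m c ΔT = 0:
latent heat released on condensation: 0.0272×2260000 = 61472; condensed water 100 °C→T: 113.7(T − 100); water warms: 0.924×4180×(T − 13.4) = 3862.3(T − 13.4)
3976 T = 61472 + 11370 + 51755 = 124597
T ≈ 31.34 °C (< 100 °C, so full condensation is consistent).

T_f ≈ 31.3 °C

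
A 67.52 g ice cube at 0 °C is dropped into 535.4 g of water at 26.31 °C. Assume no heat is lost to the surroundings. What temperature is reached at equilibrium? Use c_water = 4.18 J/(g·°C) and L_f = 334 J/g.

T_f ≈ 14.4 °C

Energy conservation, ΣQ = 0:
melt ice: 67.52×334 = 22552; warm the meltwater: 282.23 T; water cools: 535.4×4.18×(T − 26.31) = 2238(T − 26.31)
2520.2 T = 58881 − 22552 = 36329
T ≈ 14.42 °C — above 0 °C, consistent with complete melting.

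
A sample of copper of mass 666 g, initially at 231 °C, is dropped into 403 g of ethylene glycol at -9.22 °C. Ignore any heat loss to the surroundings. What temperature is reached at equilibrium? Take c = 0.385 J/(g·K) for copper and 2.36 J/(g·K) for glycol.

T_f ≈ 41.8 °C

Set heat shed by the hot body equal to heat absorbed by the cold body:
666×0.385×(231 − T) = 403×2.36×(T − (-9.22))
256.41(231 − T) = 951.08(T − (-9.22))
1207.5 T = 50462  ⇒  T ≈ 41.79 °C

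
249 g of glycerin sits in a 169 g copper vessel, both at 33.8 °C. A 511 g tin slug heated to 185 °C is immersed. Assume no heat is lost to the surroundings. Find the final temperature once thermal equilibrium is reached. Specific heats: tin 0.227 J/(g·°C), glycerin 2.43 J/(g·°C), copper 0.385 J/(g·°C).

With ΣQ=0 the equilibrium temperature is the m·c-weighted mean:
T_f = (116*185 + 605.07*33.8 + 65.06*33.8) / (116 + 605.07 + 65.06)
    = 44110 / 786.13 ≈ 56.11 °C

T_f ≈ 56.1 °C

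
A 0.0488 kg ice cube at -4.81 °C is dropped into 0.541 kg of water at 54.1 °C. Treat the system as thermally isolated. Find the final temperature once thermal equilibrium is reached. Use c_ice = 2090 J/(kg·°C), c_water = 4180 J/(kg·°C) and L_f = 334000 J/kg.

T_f ≈ 42.8 °C

Setting the total heat transfer to zero:
ice -4.81→0 °C: 0.0488·2090·4.81 = 490.58; melt ice: 0.0488·334000 = 16299; meltwater 0→T: 0.0488·4180·T = 203.98 T; water: 2261.4(T − 54.1)
2465.4 T = 122341 − 16790 = 105551
T ≈ 42.81 °C. Since T > 0 °C, the all-ice-melts assumption holds.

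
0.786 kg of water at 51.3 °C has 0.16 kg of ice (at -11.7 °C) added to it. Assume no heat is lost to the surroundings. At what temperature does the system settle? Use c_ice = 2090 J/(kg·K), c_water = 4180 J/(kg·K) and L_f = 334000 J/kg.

T_f ≈ 28.1 °C

Net heat exchanged in the isolated system is zero:
ice -11.7→0 °C: 0.16×2090×11.7 = 3912.5; melt ice: 0.16×334000 = 53440; warm the meltwater: 668.8 T; water cools: 0.786×4180×(T − 51.3) = 3285.5(T − 51.3)
3954.3 T = 168545 − 57352 = 111193
T ≈ 28.12 °C (positive, so assuming full melt was valid).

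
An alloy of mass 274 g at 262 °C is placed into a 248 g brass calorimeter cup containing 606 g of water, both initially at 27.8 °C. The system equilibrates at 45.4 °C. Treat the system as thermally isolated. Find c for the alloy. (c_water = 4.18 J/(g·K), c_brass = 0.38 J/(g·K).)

c ≈ 0.779 J/(g·K)

Setting the total heat transfer to zero:
274·c·(45.4 − 262) + 606·4.18·(45.4 − 27.8) + 248·0.38·(45.4 − 27.8) = 0
-59348 c = -46241
c = -46241/-59348 ≈ 0.7791 J/(g·K)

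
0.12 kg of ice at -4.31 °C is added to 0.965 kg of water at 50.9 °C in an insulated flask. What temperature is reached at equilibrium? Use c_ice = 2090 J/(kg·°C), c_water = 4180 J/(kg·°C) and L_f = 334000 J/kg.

Energy conservation, ΣQ = 0:
warm ice to 0 °C: 0.12×2090×(0 − (-4.31)) = 1080.9; melt ice: 0.12×334000 = 40080; warm the meltwater: 501.6 T; water: 4033.7(T − 50.9)
4535.3 T = 205315 − 41161 = 164154
T ≈ 36.19 °C — above 0 °C, consistent with complete melting.

T_f ≈ 36.2 °C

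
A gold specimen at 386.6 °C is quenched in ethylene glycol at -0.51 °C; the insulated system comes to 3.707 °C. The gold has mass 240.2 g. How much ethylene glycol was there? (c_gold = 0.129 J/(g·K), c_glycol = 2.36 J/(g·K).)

Setting the total heat transfer to zero:
240.2·0.129·(3.707 − 386.6) + m·2.36·(3.707 − (-0.51)) = 0
9.952 m = 11864
m = 11864/9.952 ≈ 1192 g

m ≈ 1190 g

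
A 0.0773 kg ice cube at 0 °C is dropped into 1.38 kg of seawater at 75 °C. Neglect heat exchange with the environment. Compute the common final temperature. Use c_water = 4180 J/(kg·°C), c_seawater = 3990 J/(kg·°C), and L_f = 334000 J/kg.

T_f ≈ 66.4 °C

Energy balance with sensible and latent terms:
fusion: m_ice L_f = 0.0773·334000 = 25818; warm the meltwater: 323.11 T; seawater cools: 1.38·3990·(T − 75) = 5506.2(T − 75)
5829.3 T = 412965 − 25818 = 387147
T ≈ 66.41 °C — above 0 °C, consistent with complete melting.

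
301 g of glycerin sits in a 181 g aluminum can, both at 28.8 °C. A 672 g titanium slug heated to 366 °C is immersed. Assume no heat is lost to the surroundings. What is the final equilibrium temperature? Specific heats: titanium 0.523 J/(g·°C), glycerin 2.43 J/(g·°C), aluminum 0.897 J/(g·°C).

Conservation of energy gives ΣQ = 0:
672*0.523*(T − 366) + 301*2.43*(T − 28.8) + 181*0.897*(T − 28.8) = 0
351.46(T − 366) + 731.43(T − 28.8) + 162.36(T − 28.8) = 0
1245.2 T = 154374
T = 154374/1245.2 ≈ 123.97 °C

T_f ≈ 124.0 °C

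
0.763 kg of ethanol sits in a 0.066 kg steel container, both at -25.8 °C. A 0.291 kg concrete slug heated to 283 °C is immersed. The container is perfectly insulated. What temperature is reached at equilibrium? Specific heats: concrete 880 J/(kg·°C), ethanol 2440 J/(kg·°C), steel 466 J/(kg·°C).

T_f ≈ 11.0 °C

T_f = Σ m_i c_i T_i / Σ m_i c_i:
T_f = (256.08*283 + 1861.7*(-25.8) + 30.76*(-25.8)) / (256.08 + 1861.7 + 30.76)
    = 23645 / 2148.6 ≈ 11.00 °C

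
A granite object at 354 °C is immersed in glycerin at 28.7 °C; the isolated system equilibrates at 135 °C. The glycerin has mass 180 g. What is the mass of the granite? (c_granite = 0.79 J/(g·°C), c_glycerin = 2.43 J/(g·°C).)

Conservation of energy gives ΣQ = 0:
m·0.79·(135 − 354) + 180·2.43·(135 − 28.7) = 0
-173.01 m = -46496
m = -46496/-173.01 ≈ 268.7 g

m ≈ 269 g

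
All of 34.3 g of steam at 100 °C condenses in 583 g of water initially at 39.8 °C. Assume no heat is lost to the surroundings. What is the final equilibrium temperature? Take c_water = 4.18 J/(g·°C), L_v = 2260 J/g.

T_f ≈ 73.2 °C

Setting the total heat transfer to zero:
condense steam: −34.3×2260 = −77518; condensate cools 100→T: 34.3×4.18×(T − 100) = 143.37(T − 100); original water: 2436.9(T − 39.8)
2580.3 T = 77518 + 14337 + 96990 = 188846
T ≈ 73.19 °C (< 100 °C, so full condensation is consistent).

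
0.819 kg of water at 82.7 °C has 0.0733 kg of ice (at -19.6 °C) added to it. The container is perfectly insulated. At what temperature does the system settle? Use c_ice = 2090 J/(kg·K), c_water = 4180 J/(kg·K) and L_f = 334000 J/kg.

Let T be the final temperature. ΣQ_i = 0:
warm ice to 0 °C: 0.0733·2090·(0 − (-19.6)) = 3002.7
  fusion: m_ice L_f = 0.0733·334000 = 24482
  meltwater 0→T: 0.0733·4180·T = 306.39 T
  water: 3423.4(T − 82.7)
3729.8 T = 283117 − 27485 = 255632
T ≈ 68.54 °C (positive, so assuming full melt was valid).

T_f ≈ 68.5 °C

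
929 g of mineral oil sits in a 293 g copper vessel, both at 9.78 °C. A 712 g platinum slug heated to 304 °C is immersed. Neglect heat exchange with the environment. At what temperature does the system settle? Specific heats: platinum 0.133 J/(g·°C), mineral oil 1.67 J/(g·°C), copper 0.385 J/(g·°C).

T_f ≈ 25.6 °C

Conservation of energy gives ΣQ = 0:
712×0.133×(T − 304) + 929×1.67×(T − 9.78) + 293×0.385×(T − 9.78) = 0
(94.7 + 1551.4 + 112.81) T = 94.7×304 + 1551.4×9.78 + 112.81×9.78
T ≈ 25.62 °C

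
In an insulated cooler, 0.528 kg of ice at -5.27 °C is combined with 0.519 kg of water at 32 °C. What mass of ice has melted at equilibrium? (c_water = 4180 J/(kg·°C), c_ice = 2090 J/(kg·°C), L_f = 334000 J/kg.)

m_melted ≈ 0.19 kg

Water can give up m c ΔT = 0.519×4180×32 = 69421 J before reaching 0 °C.
Warming the ice to 0 °C takes 0.528×2090×5.27 = 5815.6 J, leaving 63606 J for melting.
To melt every bit of ice: 0.528×334000 = 176352 J.
63606 J < 176352 J, so only part of the ice melts and the system sits at 0 °C.
m_melt = 63606 / L_f = 0.1904 kg.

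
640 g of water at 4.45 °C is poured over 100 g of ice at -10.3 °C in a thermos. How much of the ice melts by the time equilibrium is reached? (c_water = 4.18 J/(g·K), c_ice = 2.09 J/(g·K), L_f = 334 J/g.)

m_melted ≈ 29.2 g

Heat available from the water dropping to 0 °C: 640·4.18·4.45 = 11905 J.
Of that, 100·2.09·10.3 = 2152.7 J goes to bring the ice to 0 °C, leaving 9751.9 J.
Melting all 100 g of ice would need 100·334 = 33400 J.
Since 9751.9 < 33400 J, not all the ice melts; equilibrium is at 0 °C.
m_melt = 9751.9 / L_f = 29.2 g.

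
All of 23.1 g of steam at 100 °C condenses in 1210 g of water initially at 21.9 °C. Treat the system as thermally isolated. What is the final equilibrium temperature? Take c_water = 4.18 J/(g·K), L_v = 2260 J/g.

Energy balance with sensible and latent terms:
condense steam: −23.1×2260 = −52206; condensed water 100 °C→T: 96.56(T − 100); original water: 5057.8(T − 21.9)
5154.4 T = 52206 + 9655.8 + 110766 = 172628
T ≈ 33.49 °C — below 100 °C, confirming all the steam condensed.

T_f ≈ 33.5 °C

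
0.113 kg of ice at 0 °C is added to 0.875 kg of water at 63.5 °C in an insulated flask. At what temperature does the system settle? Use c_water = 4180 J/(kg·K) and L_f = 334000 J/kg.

Sum of m c ΔT and latent-heat terms is zero:
fusion: m_ice L_f = 0.113·334000 = 37742
  meltwater 0→T: 0.113·4180·T = 472.34 T
  water: 3657.5(T − 63.5)
4129.8 T = 232251 − 37742 = 194509
T ≈ 47.10 °C (positive, so assuming full melt was valid).

T_f ≈ 47.1 °C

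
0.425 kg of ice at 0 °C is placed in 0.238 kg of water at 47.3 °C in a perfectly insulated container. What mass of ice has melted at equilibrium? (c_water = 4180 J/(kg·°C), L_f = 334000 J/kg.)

Water can give up m c ΔT = 0.238×4180×47.3 = 47056 J before reaching 0 °C.
Melting all 0.425 kg of ice would need 0.425×334000 = 141950 J.
Since 47056 < 141950 J, not all the ice melts; equilibrium is at 0 °C.
m_melt = 47056 / L_f = 0.1409 kg.

m_melted ≈ 0.141 kg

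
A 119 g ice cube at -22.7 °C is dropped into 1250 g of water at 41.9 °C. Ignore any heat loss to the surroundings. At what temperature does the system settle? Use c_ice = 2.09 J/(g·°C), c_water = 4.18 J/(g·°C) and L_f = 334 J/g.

Heat gained plus heat lost sum to zero:
warm ice to 0 °C: 119×2.09×(0 − (-22.7)) = 5645.7
  fusion: m_ice L_f = 119×334 = 39746
  warm the meltwater: 497.42 T
  water: 5225(T − 41.9)
5722.4 T = 218928 − 45392 = 173536
T ≈ 30.33 °C. Since T > 0 °C, the all-ice-melts assumption holds.

T_f ≈ 30.3 °C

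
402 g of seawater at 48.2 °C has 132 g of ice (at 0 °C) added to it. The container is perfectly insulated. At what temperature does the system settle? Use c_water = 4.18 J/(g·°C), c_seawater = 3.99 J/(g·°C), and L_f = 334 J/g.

Let T be the final temperature. ΣQ_i = 0:
latent heat to melt: 132×334 = 44088
  meltwater 0→T: 132×4.18×T = 551.76 T
  seawater cools: 402×3.99×(T − 48.2) = 1604(T − 48.2)
2155.7 T = 77312 − 44088 = 33224
T ≈ 15.41 °C — above 0 °C, consistent with complete melting.

T_f ≈ 15.4 °C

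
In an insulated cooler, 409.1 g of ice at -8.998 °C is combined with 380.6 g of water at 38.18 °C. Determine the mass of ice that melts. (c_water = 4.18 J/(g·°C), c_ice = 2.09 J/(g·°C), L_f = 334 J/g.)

m_melted ≈ 159 g

Heat available from the water dropping to 0 °C: 380.6×4.18×38.18 = 60741 J.
Of that, 409.1×2.09×8.998 = 7693.5 J goes to bring the ice to 0 °C, leaving 53047 J.
To melt every bit of ice: 409.1×334 = 136639 J.
Since 53047 < 136639 J, not all the ice melts; equilibrium is at 0 °C.
Mass melted = 53047/334 ≈ 158.8 g.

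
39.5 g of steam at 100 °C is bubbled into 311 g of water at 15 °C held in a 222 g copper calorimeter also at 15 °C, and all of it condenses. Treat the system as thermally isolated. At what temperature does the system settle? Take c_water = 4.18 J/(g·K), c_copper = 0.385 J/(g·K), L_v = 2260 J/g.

T_f ≈ 81.6 °C

Conservation of energy gives ΣQ = 0:
latent heat released on condensation: 39.5·2260 = 89270
  condensate cools 100→T: 39.5·4.18·(T − 100) = 165.11(T − 100)
  original water: 1300(T − 15)
  copper cup: 222·0.385·(T − 15) = 85.47(T − 15)
1550.6 T = 89270 + 16511 + 20782 = 126563
T ≈ 81.62 °C (< 100 °C, so full condensation is consistent).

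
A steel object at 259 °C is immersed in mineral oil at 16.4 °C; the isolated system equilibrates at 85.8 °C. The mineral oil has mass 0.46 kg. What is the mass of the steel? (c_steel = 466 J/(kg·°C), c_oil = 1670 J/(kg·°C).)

m ≈ 0.661 kg

Heat lost by the steel = heat gained by the oil:
m·466·(259 − 85.8) = 0.46·1670·(85.8 − 16.4)
80711 m = 53313  ⇒  m ≈ 0.6605 kg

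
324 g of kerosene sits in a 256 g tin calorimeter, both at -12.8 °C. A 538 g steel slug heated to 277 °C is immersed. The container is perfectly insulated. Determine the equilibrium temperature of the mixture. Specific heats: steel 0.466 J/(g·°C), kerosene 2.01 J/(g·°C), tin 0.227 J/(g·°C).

T_f ≈ 62.9 °C

Setting the total heat transfer to zero:
538·0.466·(T − 277) + 324·2.01·(T − (-12.8)) + 256·0.227·(T − (-12.8)) = 0
250.71(T − 277) + 651.24(T − (-12.8)) + 58.11(T − (-12.8)) = 0
960.06 T = 60366
T ≈ 62.88 °C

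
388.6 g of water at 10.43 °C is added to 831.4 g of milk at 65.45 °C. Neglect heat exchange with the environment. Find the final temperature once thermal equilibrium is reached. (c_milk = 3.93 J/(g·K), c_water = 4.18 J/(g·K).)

Conservation of energy gives ΣQ = 0:
831.4×3.93×(T − 65.45) + 388.6×4.18×(T − 10.43) = 0
3267.4(T − 65.45) + 1624.3(T − 10.43) = 0
4891.8 T = 230793
T = 230793/4891.8 ≈ 47.18 °C

T_f ≈ 47.2 °C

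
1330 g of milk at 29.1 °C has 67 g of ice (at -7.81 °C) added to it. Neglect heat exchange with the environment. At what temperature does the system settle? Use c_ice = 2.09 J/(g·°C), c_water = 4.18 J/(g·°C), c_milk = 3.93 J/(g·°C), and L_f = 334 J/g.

Net heat exchanged in the isolated system is zero:
ice -7.81→0 °C: 67×2.09×7.81 = 1093.6
  fusion: m_ice L_f = 67×334 = 22378
  warm the meltwater: 280.06 T
  milk: 5226.9(T − 29.1)
5507 T = 152103 − 23472 = 128631
T ≈ 23.36 °C — above 0 °C, consistent with complete melting.

T_f ≈ 23.4 °C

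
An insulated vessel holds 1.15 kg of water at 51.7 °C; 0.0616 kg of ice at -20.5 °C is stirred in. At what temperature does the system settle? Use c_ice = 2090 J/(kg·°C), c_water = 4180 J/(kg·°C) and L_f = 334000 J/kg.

Taking heat into each body as positive, Σ m c ΔT = 0:
ice -20.5→0 °C: 0.0616×2090×20.5 = 2639.3
  latent heat to melt: 0.0616×334000 = 20574
  meltwater 0→T: 0.0616×4180×T = 257.49 T
  water cools: 1.15×4180×(T − 51.7) = 4807(T − 51.7)
5064.5 T = 248522 − 23214 = 225308
T ≈ 44.49 °C. Since T > 0 °C, the all-ice-melts assumption holds.

T_f ≈ 44.5 °C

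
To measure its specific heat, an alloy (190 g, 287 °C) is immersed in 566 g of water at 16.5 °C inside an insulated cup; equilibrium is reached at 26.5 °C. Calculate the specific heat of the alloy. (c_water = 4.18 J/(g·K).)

c ≈ 0.478 J/(g·K)

Taking heat into each body as positive, Σ m c ΔT = 0:
190×c×(26.5 − 287) + 566×4.18×(26.5 − 16.5) = 0
-49495 c = -23659
c = -23659/-49495 ≈ 0.478 J/(g·K)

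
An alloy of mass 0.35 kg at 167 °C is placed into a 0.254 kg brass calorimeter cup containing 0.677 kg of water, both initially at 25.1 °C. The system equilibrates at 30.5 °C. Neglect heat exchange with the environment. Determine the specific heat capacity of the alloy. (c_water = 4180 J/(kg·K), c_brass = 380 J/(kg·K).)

c ≈ 331 J/(kg·K)

Taking heat into each body as positive, Σ m c ΔT = 0:
0.35×c×(30.5 − 167) + 0.677×4180×(30.5 − 25.1) + 0.254×380×(30.5 − 25.1) = 0
-47.77 c = -15802
c = -15802/-47.77 ≈ 330.8 J/(kg·K)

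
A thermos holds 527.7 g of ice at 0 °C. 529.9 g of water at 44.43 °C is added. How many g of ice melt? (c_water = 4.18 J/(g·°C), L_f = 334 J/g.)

Water can give up m c ΔT = 529.9×4.18×44.43 = 98412 J before reaching 0 °C.
Melting all 527.7 g of ice would need 527.7×334 = 176252 J.
Since 98412 < 176252 J, not all the ice melts; equilibrium is at 0 °C.
Mass melted = 98412/334 ≈ 294.6 g.

m_melted ≈ 295 g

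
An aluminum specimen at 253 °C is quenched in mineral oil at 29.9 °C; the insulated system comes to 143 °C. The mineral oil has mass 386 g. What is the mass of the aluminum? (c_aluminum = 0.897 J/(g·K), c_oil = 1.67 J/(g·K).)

Let T be the final temperature. ΣQ_i = 0:
m·0.897·(143 − 253) + 386·1.67·(143 − 29.9) = 0
-98.67 m = -72907
m = -72907/-98.67 ≈ 738.9 g

m ≈ 739 g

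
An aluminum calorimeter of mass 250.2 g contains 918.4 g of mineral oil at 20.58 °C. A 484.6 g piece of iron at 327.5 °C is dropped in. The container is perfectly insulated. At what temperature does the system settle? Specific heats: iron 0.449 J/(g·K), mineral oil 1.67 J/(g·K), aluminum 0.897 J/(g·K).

T_f ≈ 54.4 °C

Heat gained plus heat lost sum to zero:
484.6×0.449×(T − 327.5) + 918.4×1.67×(T − 20.58) + 250.2×0.897×(T − 20.58) = 0
217.59(T − 327.5) + 1533.7(T − 20.58) + 224.43(T − 20.58) = 0
(217.59 + 1533.7 + 224.43) T = 217.59×327.5 + 1533.7×20.58 + 224.43×20.58
T ≈ 54.38 °C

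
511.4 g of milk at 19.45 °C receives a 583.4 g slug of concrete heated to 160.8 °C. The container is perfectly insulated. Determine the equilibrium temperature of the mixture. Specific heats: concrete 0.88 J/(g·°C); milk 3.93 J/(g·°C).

T_f ≈ 48.2 °C

Setting the total heat transfer to zero:
583.4·0.88·(T − 160.8) + 511.4·3.93·(T − 19.45) = 0
513.39(T − 160.8) + 2009.8(T − 19.45) = 0
(513.39 + 2009.8) T = 513.39·160.8 + 2009.8·19.45
T ≈ 48.21 °C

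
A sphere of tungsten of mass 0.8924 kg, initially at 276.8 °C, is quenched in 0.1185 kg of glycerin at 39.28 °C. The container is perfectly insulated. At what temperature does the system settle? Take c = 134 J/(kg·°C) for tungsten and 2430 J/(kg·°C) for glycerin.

Let T be the final temperature. ΣQ_i = 0:
0.8924*134*(T − 276.8) + 0.1185*2430*(T − 39.28) = 0
407.54 T = 44411
T ≈ 108.97 °C

T_f ≈ 109.0 °C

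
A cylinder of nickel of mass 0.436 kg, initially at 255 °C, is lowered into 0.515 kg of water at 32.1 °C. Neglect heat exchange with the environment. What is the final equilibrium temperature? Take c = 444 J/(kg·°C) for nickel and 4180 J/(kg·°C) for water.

T_f ≈ 50.5 °C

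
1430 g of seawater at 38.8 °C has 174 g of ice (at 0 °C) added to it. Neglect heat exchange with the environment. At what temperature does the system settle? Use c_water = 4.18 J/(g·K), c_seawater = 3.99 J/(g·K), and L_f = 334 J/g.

T_f ≈ 25.4 °C

Heat gained plus heat lost sum to zero:
melt ice: 174·334 = 58116
  warm the meltwater: 727.32 T
  seawater: 5705.7(T − 38.8)
6433 T = 221381 − 58116 = 163265
T ≈ 25.38 °C — above 0 °C, consistent with complete melting.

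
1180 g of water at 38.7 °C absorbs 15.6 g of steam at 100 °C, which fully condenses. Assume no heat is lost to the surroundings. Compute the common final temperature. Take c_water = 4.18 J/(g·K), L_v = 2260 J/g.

T_f ≈ 46.6 °C

Net heat exchanged in the isolated system is zero:
condense steam: −15.6×2260 = −35256; condensate cools 100→T: 15.6×4.18×(T − 100) = 65.21(T − 100); water warms: 1180×4.18×(T − 38.7) = 4932.4(T − 38.7)
4997.6 T = 35256 + 6520.8 + 190884 = 232661
T ≈ 46.55 °C (< 100 °C, so full condensation is consistent).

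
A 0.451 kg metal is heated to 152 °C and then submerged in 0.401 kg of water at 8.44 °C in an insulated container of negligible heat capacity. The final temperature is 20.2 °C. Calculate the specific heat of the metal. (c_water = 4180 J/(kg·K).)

c ≈ 332 J/(kg·K)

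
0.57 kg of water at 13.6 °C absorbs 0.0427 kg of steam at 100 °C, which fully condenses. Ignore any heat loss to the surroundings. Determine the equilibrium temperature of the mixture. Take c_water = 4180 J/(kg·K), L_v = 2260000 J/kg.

T_f ≈ 57.3 °C

Heat gained plus heat lost sum to zero:
condense steam: −0.0427×2260000 = −96502
  condensate cools 100→T: 0.0427×4180×(T − 100) = 178.49(T − 100)
  water warms: 0.57×4180×(T − 13.6) = 2382.6(T − 13.6)
2561.1 T = 96502 + 17849 + 32403 = 146754
T ≈ 57.30 °C (< 100 °C, so full condensation is consistent).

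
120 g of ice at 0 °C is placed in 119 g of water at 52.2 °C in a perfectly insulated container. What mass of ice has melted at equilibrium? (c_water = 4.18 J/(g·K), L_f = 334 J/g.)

m_melted ≈ 77.7 g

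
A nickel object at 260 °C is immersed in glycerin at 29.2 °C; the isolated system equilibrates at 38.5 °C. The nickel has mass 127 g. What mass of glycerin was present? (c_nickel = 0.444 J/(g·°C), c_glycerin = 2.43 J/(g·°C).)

|Q_nickel| = |Q_glycerin|:
127×0.444×(260 − 38.5) = m×2.43×(38.5 − 29.2)
22.6 m = 12490  ⇒  m ≈ 552.7 g

m ≈ 553 g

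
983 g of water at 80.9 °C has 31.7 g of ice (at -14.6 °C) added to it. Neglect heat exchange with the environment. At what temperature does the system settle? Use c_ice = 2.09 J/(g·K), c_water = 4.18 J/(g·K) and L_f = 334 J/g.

T_f ≈ 75.6 °C

Energy conservation, ΣQ = 0:
warm ice to 0 °C: 31.7×2.09×(0 − (-14.6)) = 967.29; melt ice: 31.7×334 = 10588; meltwater 0→T: 31.7×4.18×T = 132.51 T; water cools: 983×4.18×(T − 80.9) = 4108.9(T − 80.9)
4241.4 T = 332413 − 11555 = 320858
T ≈ 75.65 °C — above 0 °C, consistent with complete melting.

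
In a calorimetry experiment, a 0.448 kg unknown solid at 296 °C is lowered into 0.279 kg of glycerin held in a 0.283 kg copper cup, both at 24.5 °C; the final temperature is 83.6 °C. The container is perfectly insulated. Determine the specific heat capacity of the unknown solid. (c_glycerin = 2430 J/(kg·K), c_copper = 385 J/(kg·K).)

Net heat exchanged in the isolated system is zero:
0.448·c·(83.6 − 296) + 0.279·2430·(83.6 − 24.5) + 0.283·385·(83.6 − 24.5) = 0
-95.16 c = -46507
c = -46507/-95.16 ≈ 488.8 J/(kg·K)

c ≈ 489 J/(kg·K)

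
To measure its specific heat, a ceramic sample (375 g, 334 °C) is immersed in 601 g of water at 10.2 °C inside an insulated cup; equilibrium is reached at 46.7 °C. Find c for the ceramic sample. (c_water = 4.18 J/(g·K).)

c ≈ 0.851 J/(g·K)

m_s c (T_s − T_f) = m_water c_water (T_f − T_0):
375×c×(334 − 46.7) = 601×4.18×(46.7 − 10.2)
107738 c = 91695  ⇒  c ≈ 0.8511 J/(g·K)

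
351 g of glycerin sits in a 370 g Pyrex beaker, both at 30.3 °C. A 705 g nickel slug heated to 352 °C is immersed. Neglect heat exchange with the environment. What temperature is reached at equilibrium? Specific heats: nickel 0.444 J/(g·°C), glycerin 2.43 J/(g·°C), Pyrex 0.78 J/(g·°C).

T_f = Σ m_i c_i T_i / Σ m_i c_i:
T_f = (313.02·352 + 852.93·30.3 + 288.6·30.3) / (313.02 + 852.93 + 288.6)
    = 144771 / 1454.6 ≈ 99.53 °C

T_f ≈ 99.5 °C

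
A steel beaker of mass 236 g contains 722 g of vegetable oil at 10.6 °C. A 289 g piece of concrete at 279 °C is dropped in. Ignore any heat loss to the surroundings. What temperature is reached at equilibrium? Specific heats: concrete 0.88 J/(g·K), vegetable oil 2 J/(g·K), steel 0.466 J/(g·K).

T_f ≈ 48.3 °C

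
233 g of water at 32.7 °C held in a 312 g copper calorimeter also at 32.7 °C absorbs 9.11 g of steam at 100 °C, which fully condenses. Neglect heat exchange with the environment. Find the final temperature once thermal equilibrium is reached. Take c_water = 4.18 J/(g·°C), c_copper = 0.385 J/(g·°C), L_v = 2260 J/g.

T_f ≈ 53.1 °C

Taking heat into each body as positive, Σ m c ΔT = 0:
condense steam: −9.11×2260 = −20589; condensed water 100 °C→T: 38.08(T − 100); water warms: 233×4.18×(T − 32.7) = 973.94(T − 32.7); copper cup: 312×0.385×(T − 32.7) = 120.12(T − 32.7)
1132.1 T = 20589 + 3808 + 35776 = 60172
T ≈ 53.15 °C (< 100 °C, so full condensation is consistent).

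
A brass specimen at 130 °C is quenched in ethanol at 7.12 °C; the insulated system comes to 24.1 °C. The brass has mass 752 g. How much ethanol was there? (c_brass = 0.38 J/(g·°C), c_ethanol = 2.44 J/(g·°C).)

m ≈ 730 g

Heat lost by the brass = heat gained by the ethanol:
752·0.38·(130 − 24.1) = m·2.44·(24.1 − 7.12)
41.43 m = 30262  ⇒  m ≈ 730.4 g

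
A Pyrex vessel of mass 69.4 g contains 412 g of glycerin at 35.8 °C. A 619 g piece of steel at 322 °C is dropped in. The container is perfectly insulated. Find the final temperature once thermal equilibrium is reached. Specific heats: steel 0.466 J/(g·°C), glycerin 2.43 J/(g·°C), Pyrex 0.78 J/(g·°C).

T_f ≈ 97.2 °C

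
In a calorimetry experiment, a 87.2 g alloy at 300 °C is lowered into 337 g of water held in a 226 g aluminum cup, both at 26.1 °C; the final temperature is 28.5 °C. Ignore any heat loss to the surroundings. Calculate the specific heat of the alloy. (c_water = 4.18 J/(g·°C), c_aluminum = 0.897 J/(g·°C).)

c ≈ 0.163 J/(g·°C)

Taking heat into each body as positive, Σ m c ΔT = 0:
87.2·c·(28.5 − 300) + 337·4.18·(28.5 − 26.1) + 226·0.897·(28.5 − 26.1) = 0
-23675 c = -3867.3
c = -3867.3/-23675 ≈ 0.1634 J/(g·°C)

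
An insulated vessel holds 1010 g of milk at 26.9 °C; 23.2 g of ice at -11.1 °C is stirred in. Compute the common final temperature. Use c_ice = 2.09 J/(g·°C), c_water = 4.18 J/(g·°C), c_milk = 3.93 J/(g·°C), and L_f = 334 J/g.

T_f ≈ 24.2 °C

Let T be the final temperature. ΣQ_i = 0:
ice -11.1→0 °C: 23.2·2.09·11.1 = 538.22; latent heat to melt: 23.2·334 = 7748.8; warm the meltwater: 96.98 T; milk: 3969.3(T − 26.9)
4066.3 T = 106774 − 8287 = 98487
T ≈ 24.22 °C (positive, so assuming full melt was valid).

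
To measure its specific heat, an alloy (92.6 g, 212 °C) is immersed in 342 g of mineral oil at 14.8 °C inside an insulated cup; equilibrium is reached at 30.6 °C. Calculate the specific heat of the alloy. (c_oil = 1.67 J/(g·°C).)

Conservation of energy gives ΣQ = 0:
92.6·c·(30.6 − 212) + 342·1.67·(30.6 − 14.8) = 0
-16798 c = -9024
c = -9024/-16798 ≈ 0.5372 J/(g·°C)

c ≈ 0.537 J/(g·°C)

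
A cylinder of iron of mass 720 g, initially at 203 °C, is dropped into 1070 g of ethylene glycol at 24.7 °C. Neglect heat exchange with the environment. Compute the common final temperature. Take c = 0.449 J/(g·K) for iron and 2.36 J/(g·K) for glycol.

T_f ≈ 44.9 °C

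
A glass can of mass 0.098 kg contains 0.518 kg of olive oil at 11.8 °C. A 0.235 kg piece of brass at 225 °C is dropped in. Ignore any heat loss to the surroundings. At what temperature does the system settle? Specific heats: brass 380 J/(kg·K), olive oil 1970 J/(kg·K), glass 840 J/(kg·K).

T_f ≈ 27.8 °C

Conservation of energy gives ΣQ = 0:
0.235·380·(T − 225) + 0.518·1970·(T − 11.8) + 0.098·840·(T − 11.8) = 0
89.3(T − 225) + 1020.5(T − 11.8) + 82.32(T − 11.8) = 0
1192.1 T = 33105
T = 33105 / 1192.1 = 27.8 °C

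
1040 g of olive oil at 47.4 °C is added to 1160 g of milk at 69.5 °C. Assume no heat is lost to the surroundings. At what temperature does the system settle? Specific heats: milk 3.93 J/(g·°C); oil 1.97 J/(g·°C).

T_f ≈ 62.6 °C

Conservation of energy gives ΣQ = 0:
1160×3.93×(T − 69.5) + 1040×1.97×(T − 47.4) = 0
4558.8(T − 69.5) + 2048.8(T − 47.4) = 0
6607.6 T = 413950
T = 413950/6607.6 ≈ 62.65 °C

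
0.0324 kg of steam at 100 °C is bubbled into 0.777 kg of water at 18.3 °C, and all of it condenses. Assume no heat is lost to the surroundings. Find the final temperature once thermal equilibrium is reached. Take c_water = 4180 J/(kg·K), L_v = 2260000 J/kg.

Sum of m c ΔT and latent-heat terms is zero:
latent heat released on condensation: 0.0324×2260000 = 73224
  condensate cools 100→T: 0.0324×4180×(T − 100) = 135.43(T − 100)
  original water: 3247.9(T − 18.3)
3383.3 T = 73224 + 13543 + 59436 = 146203
T ≈ 43.21 °C (< 100 °C, so full condensation is consistent).

T_f ≈ 43.2 °C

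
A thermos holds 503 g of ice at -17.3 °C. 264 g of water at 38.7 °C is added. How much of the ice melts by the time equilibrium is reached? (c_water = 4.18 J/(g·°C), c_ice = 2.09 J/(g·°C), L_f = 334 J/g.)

Water can give up m c ΔT = 264×4.18×38.7 = 42706 J before reaching 0 °C.
Warming the ice to 0 °C takes 503×2.09×17.3 = 18187 J, leaving 24519 J for melting.
To melt every bit of ice: 503×334 = 168002 J.
Since 24519 < 168002 J, not all the ice melts; equilibrium is at 0 °C.
Mass melted = 24519/334 ≈ 73.41 g.

m_melted ≈ 73.4 g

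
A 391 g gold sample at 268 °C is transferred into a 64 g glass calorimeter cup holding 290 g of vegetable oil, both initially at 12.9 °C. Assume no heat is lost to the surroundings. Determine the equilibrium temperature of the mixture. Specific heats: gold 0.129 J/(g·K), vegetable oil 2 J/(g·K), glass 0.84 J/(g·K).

Heat gained plus heat lost sum to zero:
391*0.129*(T − 268) + 290*2*(T − 12.9) + 64*0.84*(T − 12.9) = 0
50.44(T − 268) + 580(T − 12.9) + 53.76(T − 12.9) = 0
684.2 T = 21693
T ≈ 31.71 °C

T_f ≈ 31.7 °C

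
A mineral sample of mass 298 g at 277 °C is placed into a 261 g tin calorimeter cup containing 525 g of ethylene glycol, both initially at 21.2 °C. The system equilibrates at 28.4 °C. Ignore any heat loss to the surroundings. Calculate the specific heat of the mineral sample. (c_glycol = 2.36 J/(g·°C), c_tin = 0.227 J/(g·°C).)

Taking heat into each body as positive, Σ m c ΔT = 0:
298·c·(28.4 − 277) + 525·2.36·(28.4 − 21.2) + 261·0.227·(28.4 − 21.2) = 0
-74083 c = -9347.4
c = -9347.4/-74083 ≈ 0.1262 J/(g·°C)

c ≈ 0.126 J/(g·°C)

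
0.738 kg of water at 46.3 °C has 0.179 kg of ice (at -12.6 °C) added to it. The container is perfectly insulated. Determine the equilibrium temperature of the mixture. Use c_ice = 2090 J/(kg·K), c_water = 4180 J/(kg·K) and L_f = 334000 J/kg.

Let T be the final temperature. ΣQ_i = 0:
ice -12.6→0 °C: 0.179×2090×12.6 = 4713.8; fusion: m_ice L_f = 0.179×334000 = 59786; meltwater 0→T: 0.179×4180×T = 748.22 T; water cools: 0.738×4180×(T − 46.3) = 3084.8(T − 46.3)
3833.1 T = 142828 − 64500 = 78328
T ≈ 20.43 °C — above 0 °C, consistent with complete melting.

T_f ≈ 20.4 °C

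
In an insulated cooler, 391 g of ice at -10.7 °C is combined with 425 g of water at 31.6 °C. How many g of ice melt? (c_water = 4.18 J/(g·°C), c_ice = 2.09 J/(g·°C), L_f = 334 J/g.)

m_melted ≈ 142 g

Cooling the water to 0 °C releases 425·4.18·31.6 = 56137 J.
Warming the ice to 0 °C takes 391·2.09·10.7 = 8743.9 J, leaving 47393 J for melting.
Melting all 391 g of ice would need 391·334 = 130594 J.
Since 47393 < 130594 J, not all the ice melts; equilibrium is at 0 °C.
Mass melted = 47393/334 ≈ 141.9 g.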